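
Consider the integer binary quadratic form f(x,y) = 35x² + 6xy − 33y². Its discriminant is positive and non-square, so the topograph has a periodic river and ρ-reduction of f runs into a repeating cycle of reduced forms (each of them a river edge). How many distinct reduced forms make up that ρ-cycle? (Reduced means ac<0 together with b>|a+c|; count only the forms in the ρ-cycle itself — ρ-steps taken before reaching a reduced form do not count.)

D = 4656, ⌊√D⌋ = 68
river: ρ → (-33,60,8)
river: ρ → (8,68,-1)
river: ρ → (-1,68,8)
river: ρ → (8,60,-33)
river: ρ → (-33,6,35)
river: ρ → (35,64,-4)
river: ρ → (-4,64,35)
river: ρ → (35,6,-33)
ρ-cycle length = 8 (tail of 0 descent steps not counted)

8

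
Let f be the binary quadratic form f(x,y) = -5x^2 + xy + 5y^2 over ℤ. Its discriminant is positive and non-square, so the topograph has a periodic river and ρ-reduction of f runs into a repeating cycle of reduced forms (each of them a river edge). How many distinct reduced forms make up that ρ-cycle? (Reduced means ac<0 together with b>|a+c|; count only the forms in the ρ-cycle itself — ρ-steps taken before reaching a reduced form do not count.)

D = 101, ⌊√D⌋ = 10
river: ρ → (5,9,-1)
river: ρ → (-1,9,5)
river: ρ → (5,1,-5)
river: ρ → (-5,9,1)
river: ρ → (1,9,-5)
river: ρ → (-5,1,5)
ρ-cycle length = 6 (tail of 0 descent steps not counted)

6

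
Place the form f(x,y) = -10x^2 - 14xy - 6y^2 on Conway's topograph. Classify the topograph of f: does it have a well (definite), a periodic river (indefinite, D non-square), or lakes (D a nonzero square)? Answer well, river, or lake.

D = b²−4ac = (-14)² − 4·(-10)·(-6) = -44
D < 0 ⇒ definite ⇒ every region one sign ⇒ single well

well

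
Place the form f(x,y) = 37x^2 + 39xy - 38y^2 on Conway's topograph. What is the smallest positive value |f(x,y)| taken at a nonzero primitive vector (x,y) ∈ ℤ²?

river: ρ → (-38,37,38)
river: ρ → (38,39,-37)
river: ρ → (-37,35,40)
river: ρ → (40,45,-32)
river: ρ → (-32,83,2)
river: ρ → (2,81,-73)
river: ρ → (-73,65,10)
river: ρ → (10,75,-38)
river: ρ → (-38,77,8)
river: ρ → (8,83,-8)
river: ρ → (-8,77,38)
river: ρ → (38,75,-10)
river: ρ → (-10,65,73)
river: ρ → (73,81,-2)
river: ρ → (-2,83,32)
river: ρ → (32,45,-40)
river: ρ → (-40,35,37)
river: ρ → (37,39,-38)
closes: descent 0, river 18
min |a| on river = 2

2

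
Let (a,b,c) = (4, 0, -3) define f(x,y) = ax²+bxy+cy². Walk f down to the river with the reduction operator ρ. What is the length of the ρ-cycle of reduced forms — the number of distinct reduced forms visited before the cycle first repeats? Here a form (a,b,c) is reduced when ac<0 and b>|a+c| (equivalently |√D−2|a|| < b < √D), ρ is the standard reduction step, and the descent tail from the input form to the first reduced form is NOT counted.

D = 48, ⌊√D⌋ = 6
descent: ρ → (-3,6,1)  [lands on river]
river: ρ → (1,6,-3)
ρ-cycle length = 2 (tail of 1 descent step not counted)

2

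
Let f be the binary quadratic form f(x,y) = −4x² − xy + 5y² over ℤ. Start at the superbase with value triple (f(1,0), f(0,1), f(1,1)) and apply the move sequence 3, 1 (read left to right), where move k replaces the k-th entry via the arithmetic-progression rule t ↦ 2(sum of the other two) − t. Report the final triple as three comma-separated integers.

start (-4,5,0) = (f(1,0),f(0,1),f(1,1))
replace slot 3: 2·((-4)+5) − 0 = 2 → (-4,5,2)
replace slot 1: 2·(5+2) − (-4) = 18 → (18,5,2)

18,5,2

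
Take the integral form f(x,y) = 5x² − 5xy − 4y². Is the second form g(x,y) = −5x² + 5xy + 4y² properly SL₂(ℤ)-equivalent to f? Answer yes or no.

D₁ = 105, D₂ = 105
river cycle of f (length 6): (-4, 5, 5), (5, 5, -4), (-4, 3, 6), (6, 9, -1), (-1, 9, 6), (6, 3, -4)
river cycle of g (length 6): (4, 3, -6), (-6, 9, 1), (1, 9, -6), (-6, 3, 4), (4, 5, -5), (-5, 5, 4)
cycles differ ⇒ inequivalent

no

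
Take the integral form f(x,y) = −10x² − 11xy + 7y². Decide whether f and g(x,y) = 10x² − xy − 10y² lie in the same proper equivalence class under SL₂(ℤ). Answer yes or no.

D₁ = 401, D₂ = 401
river cycle of f (length 10): (7, 11, -10), (-10, 9, 8), (8, 7, -11), (-11, 15, 4), (4, 17, -7), (-7, 11, 10), (10, 9, -8), (-8, 7, 11), (11, 15, -4), (-4, 17, 7)
river cycle of g (length 6): (-10, 1, 10), (10, 19, -1), (-1, 19, 10), (10, 1, -10), (-10, 19, 1), (1, 19, -10)
cycles differ ⇒ inequivalent

no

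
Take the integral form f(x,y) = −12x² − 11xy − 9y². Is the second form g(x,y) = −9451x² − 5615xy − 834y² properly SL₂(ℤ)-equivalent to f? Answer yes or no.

D₁ = -311, D₂ = -311
f is negative-definite; reduce −f:
−f: flip: (12,11,9)→(9,-11,12)
−f: translate: b→7 (≡-11 mod 18), so (9,-11,12)→(9,7,10)
−f: reduced (well bottom): (9,7,10) with a≤c, −a<b≤a
flip sign back: reduced form of f is (-9,-7,-10)
g is negative-definite; reduce −g:
−g: flip: (9451,5615,834)→(834,-5615,9451)
−g: translate: b→-611 (≡-5615 mod 1668), so (834,-5615,9451)→(834,-611,112)
−g: flip: (834,-611,112)→(112,611,834)
−g: translate: b→-61 (≡611 mod 224), so (112,611,834)→(112,-61,9)
−g: flip: (112,-61,9)→(9,61,112)
−g: translate: b→7 (≡61 mod 18), so (9,61,112)→(9,7,10)
−g: reduced (well bottom): (9,7,10) with a≤c, −a<b≤a
flip sign back: reduced form of g is (-9,-7,-10)
reduced forms (-9, -7, -10) vs (-9, -7, -10) ⇒ equivalent

yes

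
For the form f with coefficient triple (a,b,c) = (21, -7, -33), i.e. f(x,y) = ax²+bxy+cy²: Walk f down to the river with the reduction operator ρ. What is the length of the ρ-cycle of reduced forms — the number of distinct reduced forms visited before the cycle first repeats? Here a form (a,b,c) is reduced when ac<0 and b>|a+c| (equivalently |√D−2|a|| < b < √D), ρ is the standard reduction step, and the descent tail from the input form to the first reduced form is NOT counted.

D = 2821, ⌊√D⌋ = 53
descent: ρ → (-33,7,21)
descent: ρ → (21,35,-19)  [lands on river]
river: ρ → (-19,41,15)
river: ρ → (15,49,-7)
river: ρ → (-7,49,15)
river: ρ → (15,41,-19)
river: ρ → (-19,35,21)
river: ρ → (21,49,-5)
river: ρ → (-5,51,11)
river: ρ → (11,37,-33)
river: ρ → (-33,29,15)
river: ρ → (15,31,-31)
river: ρ → (-31,31,15)
river: ρ → (15,29,-33)
river: ρ → (-33,37,11)
river: ρ → (11,51,-5)
river: ρ → (-5,49,21)
ρ-cycle length = 16 (tail of 2 descent steps not counted)

16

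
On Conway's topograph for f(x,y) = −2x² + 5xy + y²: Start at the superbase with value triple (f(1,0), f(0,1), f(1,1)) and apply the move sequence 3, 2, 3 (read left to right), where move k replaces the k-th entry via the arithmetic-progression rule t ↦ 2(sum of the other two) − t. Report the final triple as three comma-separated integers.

start (-2,1,4) = (f(1,0),f(0,1),f(1,1))
replace slot 3: 2·((-2)+1) − 4 = -6 → (-2,1,-6)
replace slot 2: 2·((-2)+(-6)) − 1 = -17 → (-2,-17,-6)
replace slot 3: 2·((-2)+(-17)) − (-6) = -32 → (-2,-17,-32)

-2,-17,-32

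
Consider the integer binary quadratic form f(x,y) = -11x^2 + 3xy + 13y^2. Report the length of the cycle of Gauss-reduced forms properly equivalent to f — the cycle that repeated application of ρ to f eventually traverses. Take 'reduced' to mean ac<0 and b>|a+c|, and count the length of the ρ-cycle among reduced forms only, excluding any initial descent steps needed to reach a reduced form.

D = 581, ⌊√D⌋ = 24
river: ρ → (13,23,-1)
river: ρ → (-1,23,13)
river: ρ → (13,3,-11)
river: ρ → (-11,19,5)
river: ρ → (5,21,-7)
river: ρ → (-7,21,5)
river: ρ → (5,19,-11)
river: ρ → (-11,3,13)
ρ-cycle length = 8 (tail of 0 descent steps not counted)

8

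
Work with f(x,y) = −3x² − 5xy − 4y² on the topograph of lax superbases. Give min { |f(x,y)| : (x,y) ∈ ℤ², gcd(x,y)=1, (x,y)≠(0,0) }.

translate: b→-1 (≡5 mod 6), so (3,5,4)→(3,-1,2)
flip: (3,-1,2)→(2,1,3)
reduced (well bottom): (2,1,3) with a≤c, −a<b≤a
well minimum |f| = |-2| = 2 (negative-definite)

2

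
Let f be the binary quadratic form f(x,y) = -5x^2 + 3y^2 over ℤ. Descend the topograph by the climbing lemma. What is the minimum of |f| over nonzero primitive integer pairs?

descent: ρ → (3,6,-2)  [lands on river]
river: ρ → (-2,6,3)
closes: descent 1, river 2
min |a| on river = 2

2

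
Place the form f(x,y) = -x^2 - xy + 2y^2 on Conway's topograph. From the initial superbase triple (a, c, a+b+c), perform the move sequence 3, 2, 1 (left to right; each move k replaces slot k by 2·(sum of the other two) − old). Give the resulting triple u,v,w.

start (-1,2,0) = (f(1,0),f(0,1),f(1,1))
replace slot 3: 2·((-1)+2) − 0 = 2 → (-1,2,2)
replace slot 2: 2·((-1)+2) − 2 = 0 → (-1,0,2)
replace slot 1: 2·(0+2) − (-1) = 5 → (5,0,2)

5,0,2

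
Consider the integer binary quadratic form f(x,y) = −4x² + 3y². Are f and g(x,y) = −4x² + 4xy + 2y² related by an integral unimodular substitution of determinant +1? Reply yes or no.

D₁ = 48, D₂ = 48
river cycle of f (length 2): (3, 6, -1), (-1, 6, 3)
river cycle of g (length 2): (2, 4, -4), (-4, 4, 2)
cycles differ ⇒ inequivalent

no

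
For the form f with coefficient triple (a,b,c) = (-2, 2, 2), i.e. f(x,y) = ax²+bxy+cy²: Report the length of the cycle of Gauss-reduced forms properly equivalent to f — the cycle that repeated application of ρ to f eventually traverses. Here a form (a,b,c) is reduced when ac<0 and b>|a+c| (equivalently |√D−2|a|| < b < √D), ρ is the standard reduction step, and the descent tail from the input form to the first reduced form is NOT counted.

D = 20, ⌊√D⌋ = 4
river: ρ → (2,2,-2)
river: ρ → (-2,2,2)
ρ-cycle length = 2 (tail of 0 descent steps not counted)

2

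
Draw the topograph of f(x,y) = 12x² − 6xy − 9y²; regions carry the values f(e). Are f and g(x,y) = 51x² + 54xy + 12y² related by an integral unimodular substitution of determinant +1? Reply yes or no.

D₁ = 468, D₂ = 468
river cycle of f (length 10): (-9, 6, 12), (12, 18, -3), (-3, 18, 12), (12, 6, -9), (-9, 12, 9), (9, 6, -12), (-12, 18, 3), (3, 18, -12), (-12, 6, 9), (9, 12, -9)
river cycle of g (length 10): (12, 18, -3), (-3, 18, 12), (12, 6, -9), (-9, 12, 9), (9, 6, -12), (-12, 18, 3), (3, 18, -12), (-12, 6, 9), (9, 12, -9), (-9, 6, 12)
cycles coincide ⇒ equivalent

yes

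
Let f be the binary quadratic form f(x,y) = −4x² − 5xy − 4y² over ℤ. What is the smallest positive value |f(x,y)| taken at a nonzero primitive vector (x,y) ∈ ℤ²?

translate: b→-3 (≡5 mod 8), so (4,5,4)→(4,-3,3)
flip: (4,-3,3)→(3,3,4)
reduced (well bottom): (3,3,4) with a≤c, −a<b≤a
well minimum |f| = |-3| = 3 (negative-definite)

3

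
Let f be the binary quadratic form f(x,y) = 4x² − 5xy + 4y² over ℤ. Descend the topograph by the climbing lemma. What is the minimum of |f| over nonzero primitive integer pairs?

translate: b→3 (≡-5 mod 8), so (4,-5,4)→(4,3,3)
flip: (4,3,3)→(3,-3,4)
translate: b→3 (≡-3 mod 6), so (3,-3,4)→(3,3,4)
reduced (well bottom): (3,3,4) with a≤c, −a<b≤a
well minimum = a = 3

3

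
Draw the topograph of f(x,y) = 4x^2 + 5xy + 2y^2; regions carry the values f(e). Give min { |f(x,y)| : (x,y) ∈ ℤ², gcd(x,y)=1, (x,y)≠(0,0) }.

translate: b→-3 (≡5 mod 8), so (4,5,2)→(4,-3,1)
flip: (4,-3,1)→(1,3,4)
translate: b→1 (≡3 mod 2), so (1,3,4)→(1,1,2)
reduced (well bottom): (1,1,2) with a≤c, −a<b≤a
well minimum = a = 1

1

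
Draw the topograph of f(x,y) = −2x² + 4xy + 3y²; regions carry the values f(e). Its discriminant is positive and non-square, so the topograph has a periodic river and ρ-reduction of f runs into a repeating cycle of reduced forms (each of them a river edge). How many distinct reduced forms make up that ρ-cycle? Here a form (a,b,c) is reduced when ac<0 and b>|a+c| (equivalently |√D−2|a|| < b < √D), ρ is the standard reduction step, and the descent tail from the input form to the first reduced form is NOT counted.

D = 40, ⌊√D⌋ = 6
river: ρ → (3,2,-3)
river: ρ → (-3,4,2)
river: ρ → (2,4,-3)
river: ρ → (-3,2,3)
river: ρ → (3,4,-2)
river: ρ → (-2,4,3)
ρ-cycle length = 6 (tail of 0 descent steps not counted)

6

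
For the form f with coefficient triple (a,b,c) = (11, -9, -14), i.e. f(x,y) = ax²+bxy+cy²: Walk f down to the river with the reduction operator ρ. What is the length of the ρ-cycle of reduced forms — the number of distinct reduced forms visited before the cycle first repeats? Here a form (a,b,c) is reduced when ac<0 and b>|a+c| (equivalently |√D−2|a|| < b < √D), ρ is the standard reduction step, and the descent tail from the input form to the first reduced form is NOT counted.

D = 697, ⌊√D⌋ = 26
descent: ρ → (-14,9,11)  [lands on river]
river: ρ → (11,13,-12)
river: ρ → (-12,11,12)
river: ρ → (12,13,-11)
river: ρ → (-11,9,14)
river: ρ → (14,19,-6)
river: ρ → (-6,17,17)
river: ρ → (17,17,-6)
river: ρ → (-6,19,14)
river: ρ → (14,9,-11)
river: ρ → (-11,13,12)
river: ρ → (12,11,-12)
river: ρ → (-12,13,11)
river: ρ → (11,9,-14)
river: ρ → (-14,19,6)
river: ρ → (6,17,-17)
river: ρ → (-17,17,6)
river: ρ → (6,19,-14)
ρ-cycle length = 18 (tail of 1 descent step not counted)

18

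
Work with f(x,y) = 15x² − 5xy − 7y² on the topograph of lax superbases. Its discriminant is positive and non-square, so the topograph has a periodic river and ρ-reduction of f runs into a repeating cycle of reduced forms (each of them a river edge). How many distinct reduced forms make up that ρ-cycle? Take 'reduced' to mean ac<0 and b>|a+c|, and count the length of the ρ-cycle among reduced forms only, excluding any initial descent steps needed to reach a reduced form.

D = 445, ⌊√D⌋ = 21
descent: ρ → (-7,19,3)  [lands on river]
river: ρ → (3,17,-13)
river: ρ → (-13,9,7)
river: ρ → (7,19,-3)
river: ρ → (-3,17,13)
river: ρ → (13,9,-7)
ρ-cycle length = 6 (tail of 1 descent step not counted)

6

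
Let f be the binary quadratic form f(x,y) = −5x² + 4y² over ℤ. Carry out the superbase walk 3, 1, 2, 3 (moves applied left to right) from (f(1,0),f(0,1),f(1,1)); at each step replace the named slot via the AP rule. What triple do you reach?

start (-5,4,-1) = (f(1,0),f(0,1),f(1,1))
replace slot 3: 2·((-5)+4) − (-1) = -1 → (-5,4,-1)
replace slot 1: 2·(4+(-1)) − (-5) = 11 → (11,4,-1)
replace slot 2: 2·(11+(-1)) − 4 = 16 → (11,16,-1)
replace slot 3: 2·(11+16) − (-1) = 55 → (11,16,55)

11,16,55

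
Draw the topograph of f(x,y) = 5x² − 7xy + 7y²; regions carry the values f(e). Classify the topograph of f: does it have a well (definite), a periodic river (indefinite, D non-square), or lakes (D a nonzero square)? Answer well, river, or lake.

D = b²−4ac = (-7)² − 4·5·7 = -91
D < 0 ⇒ definite ⇒ every region one sign ⇒ single well

well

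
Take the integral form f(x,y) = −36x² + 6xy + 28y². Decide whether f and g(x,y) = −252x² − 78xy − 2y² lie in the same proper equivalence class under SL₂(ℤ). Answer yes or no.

D₁ = 4068, D₂ = 4068
river cycle of f (length 28): (28, 50, -14), (-14, 62, 4), (4, 58, -44), (-44, 30, 18), (18, 42, -32), (-32, 22, 28), (28, 34, -26), (-26, 18, 36), (36, 54, -8), (-8, 58, 22), … (18 more)
river cycle of g (length 28): (-2, 62, 28), (28, 50, -14), (-14, 62, 4), (4, 58, -44), (-44, 30, 18), (18, 42, -32), (-32, 22, 28), (28, 34, -26), (-26, 18, 36), (36, 54, -8), … (18 more)
cycles coincide ⇒ equivalent

yes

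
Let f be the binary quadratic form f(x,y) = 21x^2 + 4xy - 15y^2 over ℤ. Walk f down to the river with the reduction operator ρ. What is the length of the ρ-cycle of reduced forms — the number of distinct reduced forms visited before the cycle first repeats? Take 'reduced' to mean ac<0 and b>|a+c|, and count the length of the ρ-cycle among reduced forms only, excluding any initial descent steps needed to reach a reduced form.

D = 1276, ⌊√D⌋ = 35
descent: ρ → (-15,26,10)  [lands on river]
river: ρ → (10,34,-3)
river: ρ → (-3,32,21)
river: ρ → (21,10,-14)
river: ρ → (-14,18,17)
river: ρ → (17,16,-15)
river: ρ → (-15,14,18)
river: ρ → (18,22,-11)
river: ρ → (-11,22,18)
river: ρ → (18,14,-15)
river: ρ → (-15,16,17)
river: ρ → (17,18,-14)
river: ρ → (-14,10,21)
river: ρ → (21,32,-3)
river: ρ → (-3,34,10)
river: ρ → (10,26,-15)
river: ρ → (-15,34,2)
river: ρ → (2,34,-15)
ρ-cycle length = 18 (tail of 1 descent step not counted)

18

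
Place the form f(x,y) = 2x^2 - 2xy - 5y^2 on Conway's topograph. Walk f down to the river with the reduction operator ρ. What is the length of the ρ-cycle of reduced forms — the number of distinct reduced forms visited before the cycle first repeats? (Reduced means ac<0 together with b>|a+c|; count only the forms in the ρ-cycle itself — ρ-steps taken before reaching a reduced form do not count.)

D = 44, ⌊√D⌋ = 6
descent: ρ → (-5,2,2)
descent: ρ → (2,6,-1)  [lands on river]
river: ρ → (-1,6,2)
ρ-cycle length = 2 (tail of 2 descent steps not counted)

2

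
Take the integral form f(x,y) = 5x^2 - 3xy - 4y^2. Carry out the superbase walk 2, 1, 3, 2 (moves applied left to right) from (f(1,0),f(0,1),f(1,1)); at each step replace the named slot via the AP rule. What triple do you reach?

start (5,-4,-2) = (f(1,0),f(0,1),f(1,1))
replace slot 2: 2·(5+(-2)) − (-4) = 10 → (5,10,-2)
replace slot 1: 2·(10+(-2)) − 5 = 11 → (11,10,-2)
replace slot 3: 2·(11+10) − (-2) = 44 → (11,10,44)
replace slot 2: 2·(11+44) − 10 = 100 → (11,100,44)

11,100,44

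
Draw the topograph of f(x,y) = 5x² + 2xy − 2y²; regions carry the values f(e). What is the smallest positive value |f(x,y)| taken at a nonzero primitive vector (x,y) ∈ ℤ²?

descent: ρ → (-2,6,1)  [lands on river]
river: ρ → (1,6,-2)
closes: descent 1, river 2
min |a| on river = 1

1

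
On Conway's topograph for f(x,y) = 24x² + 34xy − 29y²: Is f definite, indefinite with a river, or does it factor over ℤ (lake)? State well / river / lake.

D = b²−4ac = 34² − 4·24·(-29) = 3940
D > 0 non-square ⇒ indefinite ⇒ periodic river

river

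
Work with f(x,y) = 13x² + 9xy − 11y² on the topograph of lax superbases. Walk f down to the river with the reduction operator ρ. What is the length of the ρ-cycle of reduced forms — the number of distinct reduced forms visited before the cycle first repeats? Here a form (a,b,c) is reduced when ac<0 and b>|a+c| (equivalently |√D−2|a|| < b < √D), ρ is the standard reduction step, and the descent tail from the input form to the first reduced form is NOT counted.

D = 653, ⌊√D⌋ = 25
river: ρ → (-11,13,11)
river: ρ → (11,9,-13)
river: ρ → (-13,17,7)
river: ρ → (7,25,-1)
river: ρ → (-1,25,7)
river: ρ → (7,17,-13)
river: ρ → (-13,9,11)
river: ρ → (11,13,-11)
river: ρ → (-11,9,13)
river: ρ → (13,17,-7)
river: ρ → (-7,25,1)
river: ρ → (1,25,-7)
river: ρ → (-7,17,13)
river: ρ → (13,9,-11)
ρ-cycle length = 14 (tail of 0 descent steps not counted)

14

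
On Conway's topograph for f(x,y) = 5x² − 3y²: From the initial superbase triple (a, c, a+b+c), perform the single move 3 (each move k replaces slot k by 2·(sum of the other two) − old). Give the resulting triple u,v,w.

start (5,-3,2) = (f(1,0),f(0,1),f(1,1))
replace slot 3: 2·(5+(-3)) − 2 = 2 → (5,-3,2)

5,-3,2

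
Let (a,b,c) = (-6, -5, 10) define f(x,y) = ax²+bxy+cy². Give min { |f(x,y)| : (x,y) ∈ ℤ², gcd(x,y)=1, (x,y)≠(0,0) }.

descent: ρ → (10,5,-6)  [lands on river]
river: ρ → (-6,7,9)
river: ρ → (9,11,-4)
river: ρ → (-4,13,6)
river: ρ → (6,11,-6)
river: ρ → (-6,13,4)
river: ρ → (4,11,-9)
river: ρ → (-9,7,6)
river: ρ → (6,5,-10)
river: ρ → (-10,15,1)
river: ρ → (1,15,-10)
river: ρ → (-10,5,6)
river: ρ → (6,7,-9)
river: ρ → (-9,11,4)
river: ρ → (4,13,-6)
river: ρ → (-6,11,6)
river: ρ → (6,13,-4)
river: ρ → (-4,11,9)
river: ρ → (9,7,-6)
river: ρ → (-6,5,10)
river: ρ → (10,15,-1)
river: ρ → (-1,15,10)
closes: descent 1, river 22
min |a| on river = 1

1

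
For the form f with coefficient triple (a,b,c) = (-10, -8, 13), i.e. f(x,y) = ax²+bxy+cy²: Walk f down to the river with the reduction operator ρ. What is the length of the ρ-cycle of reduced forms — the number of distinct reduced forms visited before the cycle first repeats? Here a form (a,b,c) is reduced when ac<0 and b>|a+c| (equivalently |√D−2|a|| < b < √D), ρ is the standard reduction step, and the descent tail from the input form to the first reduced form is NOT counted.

D = 584, ⌊√D⌋ = 24
descent: ρ → (13,8,-10)  [lands on river]
river: ρ → (-10,12,11)
river: ρ → (11,10,-11)
river: ρ → (-11,12,10)
river: ρ → (10,8,-13)
river: ρ → (-13,18,5)
river: ρ → (5,22,-5)
river: ρ → (-5,18,13)
ρ-cycle length = 8 (tail of 1 descent step not counted)

8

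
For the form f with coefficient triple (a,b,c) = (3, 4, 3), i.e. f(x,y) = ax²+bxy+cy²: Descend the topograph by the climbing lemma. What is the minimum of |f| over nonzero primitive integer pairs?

translate: b→-2 (≡4 mod 6), so (3,4,3)→(3,-2,2)
flip: (3,-2,2)→(2,2,3)
reduced (well bottom): (2,2,3) with a≤c, −a<b≤a
well minimum = a = 2

2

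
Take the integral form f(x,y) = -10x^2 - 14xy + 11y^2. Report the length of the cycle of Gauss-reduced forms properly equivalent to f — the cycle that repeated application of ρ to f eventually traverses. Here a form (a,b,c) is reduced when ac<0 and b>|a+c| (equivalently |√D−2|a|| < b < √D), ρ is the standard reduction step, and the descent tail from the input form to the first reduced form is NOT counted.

D = 636, ⌊√D⌋ = 25
descent: ρ → (11,14,-10)  [lands on river]
river: ρ → (-10,6,15)
river: ρ → (15,24,-1)
river: ρ → (-1,24,15)
river: ρ → (15,6,-10)
river: ρ → (-10,14,11)
river: ρ → (11,8,-13)
river: ρ → (-13,18,6)
river: ρ → (6,18,-13)
river: ρ → (-13,8,11)
ρ-cycle length = 10 (tail of 1 descent step not counted)

10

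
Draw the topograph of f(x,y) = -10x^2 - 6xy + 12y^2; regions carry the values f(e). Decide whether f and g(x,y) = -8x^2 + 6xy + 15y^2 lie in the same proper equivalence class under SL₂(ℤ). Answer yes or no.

D₁ = 516, D₂ = 516
river cycle of f (length 10): (12, 6, -10), (-10, 14, 8), (8, 18, -6), (-6, 18, 8), (8, 14, -10), (-10, 6, 12), (12, 18, -4), (-4, 22, 2), (2, 22, -4), (-4, 18, 12)
river cycle of g (length 10): (-8, 22, 1), (1, 22, -8), (-8, 10, 13), (13, 16, -5), (-5, 14, 16), (16, 18, -3), (-3, 18, 16), (16, 14, -5), (-5, 16, 13), (13, 10, -8)
cycles differ ⇒ inequivalent

no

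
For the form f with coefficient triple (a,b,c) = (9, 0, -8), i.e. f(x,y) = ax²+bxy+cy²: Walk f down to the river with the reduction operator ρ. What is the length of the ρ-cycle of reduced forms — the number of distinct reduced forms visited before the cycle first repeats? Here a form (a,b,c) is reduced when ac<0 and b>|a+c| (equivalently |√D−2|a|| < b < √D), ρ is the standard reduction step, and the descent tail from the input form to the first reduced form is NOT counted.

D = 288, ⌊√D⌋ = 16
descent: ρ → (-8,16,1)  [lands on river]
river: ρ → (1,16,-8)
ρ-cycle length = 2 (tail of 1 descent step not counted)

2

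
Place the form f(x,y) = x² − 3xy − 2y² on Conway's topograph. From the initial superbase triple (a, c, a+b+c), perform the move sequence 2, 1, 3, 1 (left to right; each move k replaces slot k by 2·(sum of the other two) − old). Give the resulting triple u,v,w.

start (1,-2,-4) = (f(1,0),f(0,1),f(1,1))
replace slot 2: 2·(1+(-4)) − (-2) = -4 → (1,-4,-4)
replace slot 1: 2·((-4)+(-4)) − 1 = -17 → (-17,-4,-4)
replace slot 3: 2·((-17)+(-4)) − (-4) = -38 → (-17,-4,-38)
replace slot 1: 2·((-4)+(-38)) − (-17) = -67 → (-67,-4,-38)

-67,-4,-38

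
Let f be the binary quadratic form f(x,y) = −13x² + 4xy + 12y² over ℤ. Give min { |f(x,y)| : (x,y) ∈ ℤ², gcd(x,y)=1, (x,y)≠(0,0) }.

river: ρ → (12,20,-5)
river: ρ → (-5,20,12)
river: ρ → (12,4,-13)
river: ρ → (-13,22,3)
river: ρ → (3,20,-20)
river: ρ → (-20,20,3)
river: ρ → (3,22,-13)
river: ρ → (-13,4,12)
closes: descent 0, river 8
min |a| on river = 3

3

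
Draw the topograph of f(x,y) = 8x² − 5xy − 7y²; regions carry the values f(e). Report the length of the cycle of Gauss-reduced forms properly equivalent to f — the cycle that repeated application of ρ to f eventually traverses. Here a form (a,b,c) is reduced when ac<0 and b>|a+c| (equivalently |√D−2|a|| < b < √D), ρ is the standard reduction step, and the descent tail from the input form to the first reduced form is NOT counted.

D = 249, ⌊√D⌋ = 15
descent: ρ → (-7,5,8)  [lands on river]
river: ρ → (8,11,-4)
river: ρ → (-4,13,5)
river: ρ → (5,7,-10)
river: ρ → (-10,13,2)
river: ρ → (2,15,-3)
river: ρ → (-3,15,2)
river: ρ → (2,13,-10)
river: ρ → (-10,7,5)
river: ρ → (5,13,-4)
river: ρ → (-4,11,8)
river: ρ → (8,5,-7)
river: ρ → (-7,9,6)
river: ρ → (6,15,-1)
river: ρ → (-1,15,6)
river: ρ → (6,9,-7)
ρ-cycle length = 16 (tail of 1 descent step not counted)

16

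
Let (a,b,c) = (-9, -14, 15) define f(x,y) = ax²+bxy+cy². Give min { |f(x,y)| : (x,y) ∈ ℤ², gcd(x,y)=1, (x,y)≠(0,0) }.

descent: ρ → (15,14,-9)  [lands on river]
river: ρ → (-9,22,7)
river: ρ → (7,20,-12)
river: ρ → (-12,4,15)
river: ρ → (15,26,-1)
river: ρ → (-1,26,15)
river: ρ → (15,4,-12)
river: ρ → (-12,20,7)
river: ρ → (7,22,-9)
river: ρ → (-9,14,15)
river: ρ → (15,16,-8)
river: ρ → (-8,16,15)
closes: descent 1, river 12
min |a| on river = 1

1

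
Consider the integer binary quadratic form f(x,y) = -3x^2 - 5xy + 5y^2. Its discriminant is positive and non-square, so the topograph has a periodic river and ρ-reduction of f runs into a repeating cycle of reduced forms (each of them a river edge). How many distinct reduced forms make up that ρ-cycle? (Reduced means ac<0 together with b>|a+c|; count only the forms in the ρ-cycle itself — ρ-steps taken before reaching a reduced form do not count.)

D = 85, ⌊√D⌋ = 9
descent: ρ → (5,5,-3)  [lands on river]
river: ρ → (-3,7,3)
river: ρ → (3,5,-5)
river: ρ → (-5,5,3)
river: ρ → (3,7,-3)
river: ρ → (-3,5,5)
ρ-cycle length = 6 (tail of 1 descent step not counted)

6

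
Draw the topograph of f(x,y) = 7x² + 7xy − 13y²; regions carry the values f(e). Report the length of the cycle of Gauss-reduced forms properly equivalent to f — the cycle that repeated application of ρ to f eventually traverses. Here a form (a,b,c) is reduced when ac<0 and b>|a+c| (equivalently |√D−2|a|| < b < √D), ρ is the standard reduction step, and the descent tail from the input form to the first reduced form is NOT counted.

D = 413, ⌊√D⌋ = 20
river: ρ → (-13,19,1)
river: ρ → (1,19,-13)
river: ρ → (-13,7,7)
river: ρ → (7,7,-13)
ρ-cycle length = 4 (tail of 0 descent steps not counted)

4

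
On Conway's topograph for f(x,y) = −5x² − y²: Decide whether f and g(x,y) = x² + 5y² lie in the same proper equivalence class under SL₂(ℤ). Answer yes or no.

D₁ = -20, D₂ = -20
f is negative-definite; reduce −f:
−f: flip: (5,0,1)→(1,0,5)
−f: reduced (well bottom): (1,0,5) with a≤c, −a<b≤a
flip sign back: reduced form of f is (-1,0,-5)
g: reduced (well bottom): (1,0,5) with a≤c, −a<b≤a
reduced forms (-1, 0, -5) vs (1, 0, 5) ⇒ inequivalent

no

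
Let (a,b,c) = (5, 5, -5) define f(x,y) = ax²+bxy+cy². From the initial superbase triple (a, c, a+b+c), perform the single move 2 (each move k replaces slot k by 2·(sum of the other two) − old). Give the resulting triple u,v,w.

start (5,-5,5) = (f(1,0),f(0,1),f(1,1))
replace slot 2: 2·(5+5) − (-5) = 25 → (5,25,5)

5,25,5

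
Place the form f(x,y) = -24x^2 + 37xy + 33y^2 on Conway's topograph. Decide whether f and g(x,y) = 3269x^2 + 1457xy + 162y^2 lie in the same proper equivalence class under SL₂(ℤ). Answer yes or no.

D₁ = 4537, D₂ = 4537
river cycle of f (length 98): (33, 29, -28), (-28, 27, 34), (34, 41, -21), (-21, 43, 32), (32, 21, -32), (-32, 43, 21), (21, 41, -34), (-34, 27, 28), (28, 29, -33), (-33, 37, 24), … (88 more)
river cycle of g (length 98): (33, 29, -28), (-28, 27, 34), (34, 41, -21), (-21, 43, 32), (32, 21, -32), (-32, 43, 21), (21, 41, -34), (-34, 27, 28), (28, 29, -33), (-33, 37, 24), … (88 more)
cycles coincide ⇒ equivalent

yes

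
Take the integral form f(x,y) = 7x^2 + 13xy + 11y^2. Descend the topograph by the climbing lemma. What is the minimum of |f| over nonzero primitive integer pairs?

translate: b→-1 (≡13 mod 14), so (7,13,11)→(7,-1,5)
flip: (7,-1,5)→(5,1,7)
reduced (well bottom): (5,1,7) with a≤c, −a<b≤a
well minimum = a = 5

5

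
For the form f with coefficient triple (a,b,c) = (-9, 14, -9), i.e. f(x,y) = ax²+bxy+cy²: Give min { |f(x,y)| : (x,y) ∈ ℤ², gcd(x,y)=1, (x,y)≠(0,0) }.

translate: b→4 (≡-14 mod 18), so (9,-14,9)→(9,4,4)
flip: (9,4,4)→(4,-4,9)
translate: b→4 (≡-4 mod 8), so (4,-4,9)→(4,4,9)
reduced (well bottom): (4,4,9) with a≤c, −a<b≤a
well minimum |f| = |-4| = 4 (negative-definite)

4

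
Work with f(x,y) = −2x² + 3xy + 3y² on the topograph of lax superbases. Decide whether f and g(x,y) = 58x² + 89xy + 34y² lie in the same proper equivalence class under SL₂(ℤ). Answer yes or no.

D₁ = 33, D₂ = 33
river cycle of f (length 4): (3, 3, -2), (-2, 5, 1), (1, 5, -2), (-2, 3, 3)
river cycle of g (length 4): (3, 3, -2), (-2, 5, 1), (1, 5, -2), (-2, 3, 3)
cycles coincide ⇒ equivalent

yes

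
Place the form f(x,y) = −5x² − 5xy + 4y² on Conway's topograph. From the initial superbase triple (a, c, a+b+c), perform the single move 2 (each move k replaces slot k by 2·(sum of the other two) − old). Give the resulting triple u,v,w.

start (-5,4,-6) = (f(1,0),f(0,1),f(1,1))
replace slot 2: 2·((-5)+(-6)) − 4 = -26 → (-5,-26,-6)

-5,-26,-6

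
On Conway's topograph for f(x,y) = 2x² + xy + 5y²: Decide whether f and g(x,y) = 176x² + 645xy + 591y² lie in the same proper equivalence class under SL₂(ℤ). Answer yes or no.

D₁ = -39, D₂ = -39
f: reduced (well bottom): (2,1,5) with a≤c, −a<b≤a
g: translate: b→-59 (≡645 mod 352), so (176,645,591)→(176,-59,5)
g: flip: (176,-59,5)→(5,59,176)
g: translate: b→-1 (≡59 mod 10), so (5,59,176)→(5,-1,2)
g: flip: (5,-1,2)→(2,1,5)
g: reduced (well bottom): (2,1,5) with a≤c, −a<b≤a
reduced forms (2, 1, 5) vs (2, 1, 5) ⇒ equivalent

yes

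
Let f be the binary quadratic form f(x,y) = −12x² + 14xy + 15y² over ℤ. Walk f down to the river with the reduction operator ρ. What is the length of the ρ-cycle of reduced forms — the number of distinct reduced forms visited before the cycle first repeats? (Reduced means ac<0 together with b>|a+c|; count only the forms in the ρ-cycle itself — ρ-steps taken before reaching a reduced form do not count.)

D = 916, ⌊√D⌋ = 30
river: ρ → (15,16,-11)
river: ρ → (-11,28,3)
river: ρ → (3,26,-20)
river: ρ → (-20,14,9)
river: ρ → (9,22,-12)
river: ρ → (-12,26,5)
river: ρ → (5,24,-17)
river: ρ → (-17,10,12)
river: ρ → (12,14,-15)
river: ρ → (-15,16,11)
river: ρ → (11,28,-3)
river: ρ → (-3,26,20)
river: ρ → (20,14,-9)
river: ρ → (-9,22,12)
river: ρ → (12,26,-5)
river: ρ → (-5,24,17)
river: ρ → (17,10,-12)
river: ρ → (-12,14,15)
ρ-cycle length = 18 (tail of 0 descent steps not counted)

18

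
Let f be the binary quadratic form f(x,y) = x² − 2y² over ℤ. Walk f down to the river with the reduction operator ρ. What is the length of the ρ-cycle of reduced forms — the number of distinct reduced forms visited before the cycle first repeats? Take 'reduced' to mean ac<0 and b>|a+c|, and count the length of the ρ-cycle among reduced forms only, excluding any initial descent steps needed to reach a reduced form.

D = 8, ⌊√D⌋ = 2
descent: ρ → (-2,0,1)
descent: ρ → (1,2,-1)  [lands on river]
river: ρ → (-1,2,1)
ρ-cycle length = 2 (tail of 2 descent steps not counted)

2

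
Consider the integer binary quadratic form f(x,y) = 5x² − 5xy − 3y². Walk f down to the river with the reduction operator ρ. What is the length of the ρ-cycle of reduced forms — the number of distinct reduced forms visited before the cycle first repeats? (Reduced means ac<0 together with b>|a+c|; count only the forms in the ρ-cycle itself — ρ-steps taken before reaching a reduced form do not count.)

D = 85, ⌊√D⌋ = 9
descent: ρ → (-3,5,5)  [lands on river]
river: ρ → (5,5,-3)
river: ρ → (-3,7,3)
river: ρ → (3,5,-5)
river: ρ → (-5,5,3)
river: ρ → (3,7,-3)
ρ-cycle length = 6 (tail of 1 descent step not counted)

6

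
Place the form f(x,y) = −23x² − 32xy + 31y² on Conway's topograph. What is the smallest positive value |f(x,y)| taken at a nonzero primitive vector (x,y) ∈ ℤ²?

descent: ρ → (31,32,-23)  [lands on river]
river: ρ → (-23,60,3)
river: ρ → (3,60,-23)
river: ρ → (-23,32,31)
river: ρ → (31,30,-24)
river: ρ → (-24,18,37)
river: ρ → (37,56,-5)
river: ρ → (-5,54,48)
river: ρ → (48,42,-11)
river: ρ → (-11,46,40)
river: ρ → (40,34,-17)
river: ρ → (-17,34,40)
river: ρ → (40,46,-11)
river: ρ → (-11,42,48)
river: ρ → (48,54,-5)
river: ρ → (-5,56,37)
river: ρ → (37,18,-24)
river: ρ → (-24,30,31)
closes: descent 1, river 18
min |a| on river = 3

3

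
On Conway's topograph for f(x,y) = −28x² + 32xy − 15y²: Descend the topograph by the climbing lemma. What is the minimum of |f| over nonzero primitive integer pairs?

translate: b→24 (≡-32 mod 56), so (28,-32,15)→(28,24,11)
flip: (28,24,11)→(11,-24,28)
translate: b→-2 (≡-24 mod 22), so (11,-24,28)→(11,-2,15)
reduced (well bottom): (11,-2,15) with a≤c, −a<b≤a
well minimum |f| = |-11| = 11 (negative-definite)

11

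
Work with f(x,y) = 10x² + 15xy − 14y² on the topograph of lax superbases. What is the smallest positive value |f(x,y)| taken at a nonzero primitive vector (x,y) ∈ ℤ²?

river: ρ → (-14,13,11)
river: ρ → (11,9,-16)
river: ρ → (-16,23,4)
river: ρ → (4,25,-10)
river: ρ → (-10,15,14)
river: ρ → (14,13,-11)
river: ρ → (-11,9,16)
river: ρ → (16,23,-4)
river: ρ → (-4,25,10)
river: ρ → (10,15,-14)
closes: descent 0, river 10
min |a| on river = 4

4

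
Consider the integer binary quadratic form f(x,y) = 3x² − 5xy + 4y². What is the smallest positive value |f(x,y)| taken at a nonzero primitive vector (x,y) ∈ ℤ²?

translate: b→1 (≡-5 mod 6), so (3,-5,4)→(3,1,2)
flip: (3,1,2)→(2,-1,3)
reduced (well bottom): (2,-1,3) with a≤c, −a<b≤a
well minimum = a = 2

2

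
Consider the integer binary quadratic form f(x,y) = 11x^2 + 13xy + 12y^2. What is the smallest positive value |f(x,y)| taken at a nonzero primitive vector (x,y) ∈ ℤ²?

translate: b→-9 (≡13 mod 22), so (11,13,12)→(11,-9,10)
flip: (11,-9,10)→(10,9,11)
reduced (well bottom): (10,9,11) with a≤c, −a<b≤a
well minimum = a = 10

10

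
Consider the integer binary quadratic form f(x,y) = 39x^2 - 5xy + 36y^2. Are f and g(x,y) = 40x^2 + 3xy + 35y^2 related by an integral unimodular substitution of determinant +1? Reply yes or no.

D₁ = -5591, D₂ = -5591
f: flip: (39,-5,36)→(36,5,39)
f: reduced (well bottom): (36,5,39) with a≤c, −a<b≤a
g: flip: (40,3,35)→(35,-3,40)
g: reduced (well bottom): (35,-3,40) with a≤c, −a<b≤a
reduced forms (36, 5, 39) vs (35, -3, 40) ⇒ inequivalent

no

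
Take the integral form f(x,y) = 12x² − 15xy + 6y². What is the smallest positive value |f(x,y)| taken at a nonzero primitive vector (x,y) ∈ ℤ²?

translate: b→9 (≡-15 mod 24), so (12,-15,6)→(12,9,3)
flip: (12,9,3)→(3,-9,12)
translate: b→3 (≡-9 mod 6), so (3,-9,12)→(3,3,6)
reduced (well bottom): (3,3,6) with a≤c, −a<b≤a
well minimum = a = 3

3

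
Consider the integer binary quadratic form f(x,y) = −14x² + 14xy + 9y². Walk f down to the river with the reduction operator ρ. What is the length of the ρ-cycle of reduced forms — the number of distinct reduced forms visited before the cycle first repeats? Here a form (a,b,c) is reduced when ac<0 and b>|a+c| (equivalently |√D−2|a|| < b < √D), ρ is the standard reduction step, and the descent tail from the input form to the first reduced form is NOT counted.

D = 700, ⌊√D⌋ = 26
river: ρ → (9,22,-6)
river: ρ → (-6,26,1)
river: ρ → (1,26,-6)
river: ρ → (-6,22,9)
river: ρ → (9,14,-14)
river: ρ → (-14,14,9)
ρ-cycle length = 6 (tail of 0 descent steps not counted)

6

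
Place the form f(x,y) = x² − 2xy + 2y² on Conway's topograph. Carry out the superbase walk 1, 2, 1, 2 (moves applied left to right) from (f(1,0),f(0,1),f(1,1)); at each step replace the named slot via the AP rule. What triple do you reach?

start (1,2,1) = (f(1,0),f(0,1),f(1,1))
replace slot 1: 2·(2+1) − 1 = 5 → (5,2,1)
replace slot 2: 2·(5+1) − 2 = 10 → (5,10,1)
replace slot 1: 2·(10+1) − 5 = 17 → (17,10,1)
replace slot 2: 2·(17+1) − 10 = 26 → (17,26,1)

17,26,1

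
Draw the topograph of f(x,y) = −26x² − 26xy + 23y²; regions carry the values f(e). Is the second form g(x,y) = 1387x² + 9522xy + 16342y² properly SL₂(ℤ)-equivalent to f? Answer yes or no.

D₁ = 3068, D₂ = 3068
river cycle of f (length 12): (23, 26, -26), (-26, 26, 23), (23, 20, -29), (-29, 38, 14), (14, 46, -17), (-17, 22, 38), (38, 54, -1), (-1, 54, 38), (38, 22, -17), (-17, 46, 14), … (2 more)
river cycle of g (length 12): (23, 26, -26), (-26, 26, 23), (23, 20, -29), (-29, 38, 14), (14, 46, -17), (-17, 22, 38), (38, 54, -1), (-1, 54, 38), (38, 22, -17), (-17, 46, 14), … (2 more)
cycles coincide ⇒ equivalent

yes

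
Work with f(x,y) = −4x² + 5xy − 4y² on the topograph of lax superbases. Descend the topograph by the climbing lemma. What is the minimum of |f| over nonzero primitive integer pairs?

translate: b→3 (≡-5 mod 8), so (4,-5,4)→(4,3,3)
flip: (4,3,3)→(3,-3,4)
translate: b→3 (≡-3 mod 6), so (3,-3,4)→(3,3,4)
reduced (well bottom): (3,3,4) with a≤c, −a<b≤a
well minimum |f| = |-3| = 3 (negative-definite)

3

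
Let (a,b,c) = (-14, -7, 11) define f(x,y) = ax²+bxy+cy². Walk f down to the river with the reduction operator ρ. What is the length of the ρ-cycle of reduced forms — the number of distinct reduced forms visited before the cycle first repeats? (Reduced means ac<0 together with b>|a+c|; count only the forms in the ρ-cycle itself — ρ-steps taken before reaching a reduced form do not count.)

D = 665, ⌊√D⌋ = 25
descent: ρ → (11,7,-14)  [lands on river]
river: ρ → (-14,21,4)
river: ρ → (4,19,-19)
river: ρ → (-19,19,4)
river: ρ → (4,21,-14)
river: ρ → (-14,7,11)
river: ρ → (11,15,-10)
river: ρ → (-10,25,1)
river: ρ → (1,25,-10)
river: ρ → (-10,15,11)
ρ-cycle length = 10 (tail of 1 descent step not counted)

10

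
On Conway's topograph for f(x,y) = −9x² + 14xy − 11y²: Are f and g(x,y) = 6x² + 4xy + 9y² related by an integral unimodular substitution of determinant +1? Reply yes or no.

D₁ = -200, D₂ = -200
f is negative-definite; reduce −f:
−f: translate: b→4 (≡-14 mod 18), so (9,-14,11)→(9,4,6)
−f: flip: (9,4,6)→(6,-4,9)
−f: reduced (well bottom): (6,-4,9) with a≤c, −a<b≤a
flip sign back: reduced form of f is (-6,4,-9)
g: reduced (well bottom): (6,4,9) with a≤c, −a<b≤a
reduced forms (-6, 4, -9) vs (6, 4, 9) ⇒ inequivalent

no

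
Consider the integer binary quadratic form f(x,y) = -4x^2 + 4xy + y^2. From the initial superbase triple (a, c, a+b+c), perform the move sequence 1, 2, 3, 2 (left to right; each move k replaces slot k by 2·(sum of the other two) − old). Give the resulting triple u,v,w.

start (-4,1,1) = (f(1,0),f(0,1),f(1,1))
replace slot 1: 2·(1+1) − (-4) = 8 → (8,1,1)
replace slot 2: 2·(8+1) − 1 = 17 → (8,17,1)
replace slot 3: 2·(8+17) − 1 = 49 → (8,17,49)
replace slot 2: 2·(8+49) − 17 = 97 → (8,97,49)

8,97,49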